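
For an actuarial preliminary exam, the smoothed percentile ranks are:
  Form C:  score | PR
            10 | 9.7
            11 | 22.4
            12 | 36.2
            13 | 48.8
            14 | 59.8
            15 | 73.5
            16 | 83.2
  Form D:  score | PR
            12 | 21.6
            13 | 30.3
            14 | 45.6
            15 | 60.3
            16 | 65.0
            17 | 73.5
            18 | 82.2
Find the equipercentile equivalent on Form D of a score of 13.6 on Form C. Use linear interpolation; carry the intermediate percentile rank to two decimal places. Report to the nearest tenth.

14.7

PR of 13.6 on Form C: 48.8 + (13.6 − 13)/(14 − 13) × (59.8 − 48.8) = 55.40
On Form D, PR 55.40 falls between score 14 (PR 45.6) and 15 (PR 60.3).
Interpolate: 14 + (55.40 − 45.6)/(60.3 − 45.6) × (15 − 14) = 14.7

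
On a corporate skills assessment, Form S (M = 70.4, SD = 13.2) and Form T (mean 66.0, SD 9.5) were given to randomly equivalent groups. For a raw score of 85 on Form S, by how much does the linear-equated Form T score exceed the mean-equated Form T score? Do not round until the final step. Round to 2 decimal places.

-4.09

Mean-equated: 85 + (66.0 − 70.4) = 80.60
Linear-equated: (9.5/13.2)(85 − 70.4) + 66.0 = 76.508
Difference = 76.508 − 80.60 = -4.09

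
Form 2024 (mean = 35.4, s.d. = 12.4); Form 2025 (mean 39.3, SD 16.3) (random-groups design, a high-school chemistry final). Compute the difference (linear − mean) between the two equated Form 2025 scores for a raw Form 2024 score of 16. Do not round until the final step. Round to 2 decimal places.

Mean-equated: 16 + (39.3 − 35.4) = 19.90
Linear-equated: (16.3/12.4)(16 − 35.4) + 39.3 = 13.798
Difference = 13.798 − 19.90 = -6.10

-6.10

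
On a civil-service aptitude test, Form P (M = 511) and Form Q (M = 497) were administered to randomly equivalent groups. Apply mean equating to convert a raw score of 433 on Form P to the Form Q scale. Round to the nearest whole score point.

Mean equating: y = x + (M_Y − M_X) = 433 + (497 − 511) = 419

419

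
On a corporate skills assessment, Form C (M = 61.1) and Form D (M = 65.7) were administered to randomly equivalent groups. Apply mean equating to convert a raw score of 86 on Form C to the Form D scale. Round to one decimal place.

Mean equating: y = x + (M_Y − M_X) = 86 + (65.7 − 61.1) = 90.6

90.6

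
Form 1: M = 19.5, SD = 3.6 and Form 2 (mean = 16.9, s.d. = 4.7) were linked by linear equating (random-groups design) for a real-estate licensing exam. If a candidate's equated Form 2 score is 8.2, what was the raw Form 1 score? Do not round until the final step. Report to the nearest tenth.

Invert y = (SD_Y/SD_X)(x − M_X) + M_Y:
x = (SD_X/SD_Y)(y − M_Y) + M_X = (3.6/4.7)(8.2 − 16.9) + 19.5
x = 0.765957 × -8.700 + 19.5 = 12.8

12.8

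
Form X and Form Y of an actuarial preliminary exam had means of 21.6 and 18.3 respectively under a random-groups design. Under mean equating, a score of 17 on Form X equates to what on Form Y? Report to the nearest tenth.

Mean equating: y = x + (M_Y − M_X) = 17 + (18.3 − 21.6) = 13.7

13.7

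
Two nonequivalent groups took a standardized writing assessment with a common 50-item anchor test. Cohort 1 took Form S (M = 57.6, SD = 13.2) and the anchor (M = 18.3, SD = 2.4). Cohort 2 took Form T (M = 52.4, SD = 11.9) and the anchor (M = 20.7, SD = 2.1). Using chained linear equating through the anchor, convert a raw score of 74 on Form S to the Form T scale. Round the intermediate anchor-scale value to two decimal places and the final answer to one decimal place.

55.7

Form S → anchor (Cohort 1): v = (2.4/13.2)(74 − 57.6) + 18.3 = 21.28
anchor → Form T (Cohort 2): y = (11.9/2.1)(21.28 − 20.7) + 52.4 = 55.7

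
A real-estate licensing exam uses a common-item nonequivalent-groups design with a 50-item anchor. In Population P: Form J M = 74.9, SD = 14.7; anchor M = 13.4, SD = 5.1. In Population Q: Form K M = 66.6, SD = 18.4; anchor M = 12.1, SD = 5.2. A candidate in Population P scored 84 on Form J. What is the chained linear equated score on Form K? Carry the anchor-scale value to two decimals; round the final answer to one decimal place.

Form J → anchor (Population P): v = (5.1/14.7)(84 − 74.9) + 13.4 = 16.56
anchor → Form K (Population Q): y = (18.4/5.2)(16.56 − 12.1) + 66.6 = 82.4

82.4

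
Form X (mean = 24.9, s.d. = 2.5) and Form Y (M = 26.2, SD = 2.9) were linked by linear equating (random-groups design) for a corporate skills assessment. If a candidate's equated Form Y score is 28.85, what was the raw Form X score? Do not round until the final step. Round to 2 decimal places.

27.18

Invert y = (SD_Y/SD_X)(x − M_X) + M_Y:
x = (SD_X/SD_Y)(y − M_Y) + M_X = (2.5/2.9)(28.85 − 26.2) + 24.9
x = 0.862069 × 2.650 + 24.9 = 27.18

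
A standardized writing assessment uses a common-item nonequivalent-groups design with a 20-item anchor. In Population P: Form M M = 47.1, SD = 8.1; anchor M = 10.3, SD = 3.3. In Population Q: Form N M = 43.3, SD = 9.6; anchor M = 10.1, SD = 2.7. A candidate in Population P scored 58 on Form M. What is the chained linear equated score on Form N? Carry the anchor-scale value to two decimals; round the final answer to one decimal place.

59.8

Form M → anchor (Population P): v = (3.3/8.1)(58 − 47.1) + 10.3 = 14.74
anchor → Form N (Population Q): y = (9.6/2.7)(14.74 − 10.1) + 43.3 = 59.8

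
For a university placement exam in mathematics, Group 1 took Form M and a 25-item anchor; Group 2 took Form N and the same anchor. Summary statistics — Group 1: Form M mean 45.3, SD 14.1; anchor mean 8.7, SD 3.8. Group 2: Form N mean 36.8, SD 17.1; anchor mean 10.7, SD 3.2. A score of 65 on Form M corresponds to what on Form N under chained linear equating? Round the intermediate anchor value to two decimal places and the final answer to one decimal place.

Form M → anchor (Group 1): v = (3.8/14.1)(65 − 45.3) + 8.7 = 14.01
anchor → Form N (Group 2): y = (17.1/3.2)(14.01 − 10.7) + 36.8 = 54.5

54.5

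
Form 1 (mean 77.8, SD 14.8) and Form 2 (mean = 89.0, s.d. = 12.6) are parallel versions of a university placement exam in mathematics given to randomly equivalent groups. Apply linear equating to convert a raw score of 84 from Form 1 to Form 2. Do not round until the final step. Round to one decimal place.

94.3

Linear equating: y = (SD_Y/SD_X)(x − M_X) + M_Y
y = (12.6/14.8)(84 − 77.8) + 89.0
y = 0.851351 × 6.2 + 89.0 = 5.2784 + 89.0 = 94.3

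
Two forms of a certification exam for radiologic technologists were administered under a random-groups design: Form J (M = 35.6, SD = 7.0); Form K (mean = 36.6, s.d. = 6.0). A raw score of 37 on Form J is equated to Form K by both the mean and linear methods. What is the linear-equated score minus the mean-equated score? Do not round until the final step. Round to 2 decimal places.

Mean-equated: 37 + (36.6 − 35.6) = 38.00
Linear-equated: (6.0/7.0)(37 − 35.6) + 36.6 = 37.800
Difference = 37.800 − 38.00 = -0.20

-0.20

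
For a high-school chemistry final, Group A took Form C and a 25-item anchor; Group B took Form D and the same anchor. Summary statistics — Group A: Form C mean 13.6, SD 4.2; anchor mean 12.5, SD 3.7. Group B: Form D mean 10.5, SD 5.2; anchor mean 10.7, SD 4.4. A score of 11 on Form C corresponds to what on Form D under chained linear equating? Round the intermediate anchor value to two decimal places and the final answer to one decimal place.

9.9

Form C → anchor (Group A): v = (3.7/4.2)(11 − 13.6) + 12.5 = 10.21
anchor → Form D (Group B): y = (5.2/4.4)(10.21 − 10.7) + 10.5 = 9.9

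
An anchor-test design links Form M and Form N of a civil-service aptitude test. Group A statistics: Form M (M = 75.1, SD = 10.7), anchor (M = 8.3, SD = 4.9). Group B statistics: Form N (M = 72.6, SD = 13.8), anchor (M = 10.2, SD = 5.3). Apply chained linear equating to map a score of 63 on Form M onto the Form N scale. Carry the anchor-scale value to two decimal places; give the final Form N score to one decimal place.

53.2

Form M → anchor (Group A): v = (4.9/10.7)(63 − 75.1) + 8.3 = 2.76
anchor → Form N (Group B): y = (13.8/5.3)(2.76 − 10.2) + 72.6 = 53.2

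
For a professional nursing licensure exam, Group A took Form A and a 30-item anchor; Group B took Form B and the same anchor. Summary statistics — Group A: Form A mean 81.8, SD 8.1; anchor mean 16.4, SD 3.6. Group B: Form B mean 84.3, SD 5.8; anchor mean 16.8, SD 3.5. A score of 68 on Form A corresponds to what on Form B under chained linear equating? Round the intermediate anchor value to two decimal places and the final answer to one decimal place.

73.5

Form A → anchor (Group A): v = (3.6/8.1)(68 − 81.8) + 16.4 = 10.27
anchor → Form B (Group B): y = (5.8/3.5)(10.27 − 16.8) + 84.3 = 73.5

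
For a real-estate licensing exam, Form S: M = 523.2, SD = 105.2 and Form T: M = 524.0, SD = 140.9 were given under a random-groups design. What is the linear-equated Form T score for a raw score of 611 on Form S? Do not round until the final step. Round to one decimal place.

Linear equating: y = (SD_Y/SD_X)(x − M_X) + M_Y
y = (140.9/105.2)(611 − 523.2) + 524.0
y = 1.339354 × 87.8 + 524.0 = 117.5952 + 524.0 = 641.6

641.6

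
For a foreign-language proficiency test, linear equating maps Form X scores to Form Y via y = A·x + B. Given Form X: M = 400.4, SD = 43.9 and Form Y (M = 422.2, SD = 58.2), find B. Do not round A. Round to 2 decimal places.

-108.63

A = SD_Y / SD_X = 58.2 / 43.9 = 1.325740
B = M_Y − A·M_X = 422.2 − 1.325740 × 400.4 = -108.63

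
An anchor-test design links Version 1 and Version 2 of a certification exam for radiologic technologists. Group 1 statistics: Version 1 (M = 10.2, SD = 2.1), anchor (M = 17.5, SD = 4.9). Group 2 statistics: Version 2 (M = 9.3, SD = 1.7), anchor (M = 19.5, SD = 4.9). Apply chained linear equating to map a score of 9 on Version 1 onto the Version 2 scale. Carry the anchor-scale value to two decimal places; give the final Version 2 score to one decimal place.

7.6

Version 1 → anchor (Group 1): v = (4.9/2.1)(9 − 10.2) + 17.5 = 14.70
anchor → Version 2 (Group 2): y = (1.7/4.9)(14.70 − 19.5) + 9.3 = 7.6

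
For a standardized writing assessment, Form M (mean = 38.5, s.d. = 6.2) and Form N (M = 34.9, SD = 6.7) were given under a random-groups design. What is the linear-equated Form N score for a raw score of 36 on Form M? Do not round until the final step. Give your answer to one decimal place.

32.2

Linear equating: y = (SD_Y/SD_X)(x − M_X) + M_Y
y = (6.7/6.2)(36 − 38.5) + 34.9
y = 1.080645 × -2.5 + 34.9 = -2.7016 + 34.9 = 32.2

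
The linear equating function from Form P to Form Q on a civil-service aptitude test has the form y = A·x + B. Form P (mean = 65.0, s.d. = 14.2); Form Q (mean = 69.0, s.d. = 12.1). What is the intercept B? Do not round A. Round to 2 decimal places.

A = SD_Y / SD_X = 12.1 / 14.2 = 0.852113
B = M_Y − A·M_X = 69.0 − 0.852113 × 65.0 = 13.61

13.61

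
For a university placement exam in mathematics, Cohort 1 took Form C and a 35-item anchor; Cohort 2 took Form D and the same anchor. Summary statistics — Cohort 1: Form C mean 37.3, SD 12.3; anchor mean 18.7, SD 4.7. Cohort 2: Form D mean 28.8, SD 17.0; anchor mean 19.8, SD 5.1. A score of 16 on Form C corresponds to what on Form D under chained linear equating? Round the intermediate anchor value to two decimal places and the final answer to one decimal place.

-2.0

Form C → anchor (Cohort 1): v = (4.7/12.3)(16 − 37.3) + 18.7 = 10.56
anchor → Form D (Cohort 2): y = (17.0/5.1)(10.56 − 19.8) + 28.8 = -2.0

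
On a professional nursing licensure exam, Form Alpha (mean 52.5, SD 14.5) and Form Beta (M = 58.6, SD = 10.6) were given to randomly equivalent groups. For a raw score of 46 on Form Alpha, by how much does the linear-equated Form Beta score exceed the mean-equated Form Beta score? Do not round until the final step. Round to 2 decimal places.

Mean-equated: 46 + (58.6 − 52.5) = 52.10
Linear-equated: (10.6/14.5)(46 − 52.5) + 58.6 = 53.848
Difference = 53.848 − 52.10 = 1.75

1.75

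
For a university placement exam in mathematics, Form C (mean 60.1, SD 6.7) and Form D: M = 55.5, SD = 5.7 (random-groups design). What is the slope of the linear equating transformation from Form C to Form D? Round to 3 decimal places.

0.851

A = SD_Y / SD_X = 5.7 / 6.7 = 0.851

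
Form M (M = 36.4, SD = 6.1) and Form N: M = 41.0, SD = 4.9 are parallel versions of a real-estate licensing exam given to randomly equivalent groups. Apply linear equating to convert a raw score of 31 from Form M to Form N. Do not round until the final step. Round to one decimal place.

Linear equating: y = (SD_Y/SD_X)(x − M_X) + M_Y
y = (4.9/6.1)(31 − 36.4) + 41.0
y = 0.803279 × -5.4 + 41.0 = -4.3377 + 41.0 = 36.7

36.7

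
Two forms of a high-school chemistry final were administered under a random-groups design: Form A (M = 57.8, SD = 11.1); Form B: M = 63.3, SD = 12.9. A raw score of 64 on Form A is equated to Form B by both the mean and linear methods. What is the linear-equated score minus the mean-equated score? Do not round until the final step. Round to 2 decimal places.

Mean-equated: 64 + (63.3 − 57.8) = 69.50
Linear-equated: (12.9/11.1)(64 − 57.8) + 63.3 = 70.505
Difference = 70.505 − 69.50 = 1.01

1.01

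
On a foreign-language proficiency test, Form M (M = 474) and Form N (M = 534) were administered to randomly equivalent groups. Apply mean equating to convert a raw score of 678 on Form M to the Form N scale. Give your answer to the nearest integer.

Mean equating: y = x + (M_Y − M_X) = 678 + (534 − 474) = 738

738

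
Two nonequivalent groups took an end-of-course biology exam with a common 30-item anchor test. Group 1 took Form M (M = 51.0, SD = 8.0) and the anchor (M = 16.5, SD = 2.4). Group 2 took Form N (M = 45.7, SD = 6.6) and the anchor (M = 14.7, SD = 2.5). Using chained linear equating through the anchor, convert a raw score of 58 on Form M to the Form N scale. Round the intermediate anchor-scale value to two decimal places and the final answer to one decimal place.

Form M → anchor (Group 1): v = (2.4/8.0)(58 − 51.0) + 16.5 = 18.60
anchor → Form N (Group 2): y = (6.6/2.5)(18.60 − 14.7) + 45.7 = 56.0

56.0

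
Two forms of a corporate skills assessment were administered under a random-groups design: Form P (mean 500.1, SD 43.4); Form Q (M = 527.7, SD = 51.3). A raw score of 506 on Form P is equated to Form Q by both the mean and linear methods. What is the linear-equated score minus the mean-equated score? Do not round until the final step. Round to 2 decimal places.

Mean-equated: 506 + (527.7 − 500.1) = 533.60
Linear-equated: (51.3/43.4)(506 − 500.1) + 527.7 = 534.674
Difference = 534.674 − 533.60 = 1.07

1.07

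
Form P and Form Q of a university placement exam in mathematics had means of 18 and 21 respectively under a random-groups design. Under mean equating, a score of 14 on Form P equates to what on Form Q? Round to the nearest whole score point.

Mean equating: y = x + (M_Y − M_X) = 14 + (21 − 18) = 17

17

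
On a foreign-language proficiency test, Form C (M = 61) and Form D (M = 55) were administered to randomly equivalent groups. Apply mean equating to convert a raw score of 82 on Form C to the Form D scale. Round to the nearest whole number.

76

Mean equating: y = x + (M_Y − M_X) = 82 + (55 − 61) = 76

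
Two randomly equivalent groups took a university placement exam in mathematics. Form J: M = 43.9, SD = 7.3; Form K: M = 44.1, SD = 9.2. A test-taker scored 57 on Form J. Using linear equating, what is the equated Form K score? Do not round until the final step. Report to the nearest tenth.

Linear equating: y = (SD_Y/SD_X)(x − M_X) + M_Y
y = (9.2/7.3)(57 − 43.9) + 44.1
y = 1.260274 × 13.1 + 44.1 = 16.5096 + 44.1 = 60.6

60.6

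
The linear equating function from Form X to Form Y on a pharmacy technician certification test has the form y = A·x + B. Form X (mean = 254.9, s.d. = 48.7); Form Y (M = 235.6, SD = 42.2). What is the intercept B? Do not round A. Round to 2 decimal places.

14.72

A = SD_Y / SD_X = 42.2 / 48.7 = 0.866530
B = M_Y − A·M_X = 235.6 − 0.866530 × 254.9 = 14.72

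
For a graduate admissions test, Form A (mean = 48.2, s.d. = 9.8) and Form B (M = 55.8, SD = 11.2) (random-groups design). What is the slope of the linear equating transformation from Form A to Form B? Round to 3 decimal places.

1.143

A = SD_Y / SD_X = 11.2 / 9.8 = 1.143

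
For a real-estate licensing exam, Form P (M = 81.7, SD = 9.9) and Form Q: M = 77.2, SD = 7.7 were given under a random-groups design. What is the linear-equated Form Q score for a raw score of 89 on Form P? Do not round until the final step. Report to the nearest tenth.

82.9

Linear equating: y = (SD_Y/SD_X)(x − M_X) + M_Y
y = (7.7/9.9)(89 − 81.7) + 77.2
y = 0.777778 × 7.3 + 77.2 = 5.6778 + 77.2 = 82.9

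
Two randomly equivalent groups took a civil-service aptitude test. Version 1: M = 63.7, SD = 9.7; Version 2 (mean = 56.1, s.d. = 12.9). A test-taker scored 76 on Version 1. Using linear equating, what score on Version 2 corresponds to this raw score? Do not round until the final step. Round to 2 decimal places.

Linear equating: y = (SD_Y/SD_X)(x − M_X) + M_Y
y = (12.9/9.7)(76 − 63.7) + 56.1
y = 1.329897 × 12.3 + 56.1 = 16.3577 + 56.1 = 72.46

72.46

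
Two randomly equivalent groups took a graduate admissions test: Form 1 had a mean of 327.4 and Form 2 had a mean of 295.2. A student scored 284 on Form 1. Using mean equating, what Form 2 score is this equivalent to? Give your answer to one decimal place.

251.8

Mean equating: y = x + (M_Y − M_X) = 284 + (295.2 − 327.4) = 251.8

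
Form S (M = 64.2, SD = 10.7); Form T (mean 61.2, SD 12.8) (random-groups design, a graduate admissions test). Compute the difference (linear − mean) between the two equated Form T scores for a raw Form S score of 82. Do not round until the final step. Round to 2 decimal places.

Mean-equated: 82 + (61.2 − 64.2) = 79.00
Linear-equated: (12.8/10.7)(82 − 64.2) + 61.2 = 82.493
Difference = 82.493 − 79.00 = 3.49

3.49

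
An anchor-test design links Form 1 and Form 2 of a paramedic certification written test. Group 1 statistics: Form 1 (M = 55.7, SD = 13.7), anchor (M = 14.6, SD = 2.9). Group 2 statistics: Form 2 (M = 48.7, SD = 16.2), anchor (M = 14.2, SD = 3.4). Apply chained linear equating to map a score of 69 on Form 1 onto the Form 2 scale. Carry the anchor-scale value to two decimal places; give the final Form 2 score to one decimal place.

64.0

Form 1 → anchor (Group 1): v = (2.9/13.7)(69 − 55.7) + 14.6 = 17.42
anchor → Form 2 (Group 2): y = (16.2/3.4)(17.42 − 14.2) + 48.7 = 64.0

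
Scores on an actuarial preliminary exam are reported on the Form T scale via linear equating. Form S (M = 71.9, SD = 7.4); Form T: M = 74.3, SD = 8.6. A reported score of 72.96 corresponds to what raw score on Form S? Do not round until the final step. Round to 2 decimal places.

70.75

Invert y = (SD_Y/SD_X)(x − M_X) + M_Y:
x = (SD_X/SD_Y)(y − M_Y) + M_X = (7.4/8.6)(72.96 − 74.3) + 71.9
x = 0.860465 × -1.340 + 71.9 = 70.75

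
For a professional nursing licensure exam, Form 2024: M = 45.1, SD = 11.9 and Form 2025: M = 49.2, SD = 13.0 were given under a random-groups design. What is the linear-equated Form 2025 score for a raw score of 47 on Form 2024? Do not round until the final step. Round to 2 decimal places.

Linear equating: y = (SD_Y/SD_X)(x − M_X) + M_Y
y = (13.0/11.9)(47 − 45.1) + 49.2
y = 1.092437 × 1.9 + 49.2 = 2.0756 + 49.2 = 51.28

51.28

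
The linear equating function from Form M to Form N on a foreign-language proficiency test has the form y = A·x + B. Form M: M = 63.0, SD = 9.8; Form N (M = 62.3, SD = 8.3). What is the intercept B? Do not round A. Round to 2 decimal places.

8.94

A = SD_Y / SD_X = 8.3 / 9.8 = 0.846939
B = M_Y − A·M_X = 62.3 − 0.846939 × 63.0 = 8.94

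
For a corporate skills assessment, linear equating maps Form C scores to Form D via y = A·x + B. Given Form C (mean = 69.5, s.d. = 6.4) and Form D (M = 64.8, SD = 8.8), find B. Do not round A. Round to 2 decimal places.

-30.76

A = SD_Y / SD_X = 8.8 / 6.4 = 1.375000
B = M_Y − A·M_X = 64.8 − 1.375000 × 69.5 = -30.76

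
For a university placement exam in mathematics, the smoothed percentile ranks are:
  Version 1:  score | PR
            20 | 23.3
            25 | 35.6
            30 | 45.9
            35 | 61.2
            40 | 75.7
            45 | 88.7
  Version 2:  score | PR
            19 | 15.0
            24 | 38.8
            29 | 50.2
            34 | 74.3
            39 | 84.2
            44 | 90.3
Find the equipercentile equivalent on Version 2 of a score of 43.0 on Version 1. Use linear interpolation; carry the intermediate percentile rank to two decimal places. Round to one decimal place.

38.6

PR of 43.0 on Version 1: 75.7 + (43.0 − 40)/(45 − 40) × (88.7 − 75.7) = 83.50
On Version 2, PR 83.50 falls between score 34 (PR 74.3) and 39 (PR 84.2).
Interpolate: 34 + (83.50 − 74.3)/(84.2 − 74.3) × (39 − 34) = 38.6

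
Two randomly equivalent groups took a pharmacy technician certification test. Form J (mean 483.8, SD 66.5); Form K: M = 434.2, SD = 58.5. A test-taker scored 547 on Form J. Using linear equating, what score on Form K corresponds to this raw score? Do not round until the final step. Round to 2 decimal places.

489.80

Linear equating: y = (SD_Y/SD_X)(x − M_X) + M_Y
y = (58.5/66.5)(547 − 483.8) + 434.2
y = 0.879699 × 63.2 + 434.2 = 55.5970 + 434.2 = 489.80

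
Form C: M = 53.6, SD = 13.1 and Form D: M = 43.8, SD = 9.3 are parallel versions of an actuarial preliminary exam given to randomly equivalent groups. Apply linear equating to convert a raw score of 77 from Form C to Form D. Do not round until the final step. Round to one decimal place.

60.4

Linear equating: y = (SD_Y/SD_X)(x − M_X) + M_Y
y = (9.3/13.1)(77 − 53.6) + 43.8
y = 0.709924 × 23.4 + 43.8 = 16.6122 + 43.8 = 60.4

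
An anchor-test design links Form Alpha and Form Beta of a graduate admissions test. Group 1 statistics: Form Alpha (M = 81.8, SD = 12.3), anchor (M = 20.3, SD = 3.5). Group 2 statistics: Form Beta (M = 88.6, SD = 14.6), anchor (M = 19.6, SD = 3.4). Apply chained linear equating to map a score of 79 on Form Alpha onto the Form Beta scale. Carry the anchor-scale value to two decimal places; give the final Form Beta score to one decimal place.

Form Alpha → anchor (Group 1): v = (3.5/12.3)(79 − 81.8) + 20.3 = 19.50
anchor → Form Beta (Group 2): y = (14.6/3.4)(19.50 − 19.6) + 88.6 = 88.2

88.2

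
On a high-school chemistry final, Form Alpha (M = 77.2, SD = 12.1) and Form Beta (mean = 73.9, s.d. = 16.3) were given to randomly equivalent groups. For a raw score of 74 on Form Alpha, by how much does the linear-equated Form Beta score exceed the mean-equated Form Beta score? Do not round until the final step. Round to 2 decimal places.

Mean-equated: 74 + (73.9 − 77.2) = 70.70
Linear-equated: (16.3/12.1)(74 − 77.2) + 73.9 = 69.589
Difference = 69.589 − 70.70 = -1.11

-1.11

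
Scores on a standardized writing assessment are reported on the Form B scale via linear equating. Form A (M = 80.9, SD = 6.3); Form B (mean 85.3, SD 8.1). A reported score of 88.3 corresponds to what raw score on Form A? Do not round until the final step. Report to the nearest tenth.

Invert y = (SD_Y/SD_X)(x − M_X) + M_Y:
x = (SD_X/SD_Y)(y − M_Y) + M_X = (6.3/8.1)(88.3 − 85.3) + 80.9
x = 0.777778 × 3.000 + 80.9 = 83.2

83.2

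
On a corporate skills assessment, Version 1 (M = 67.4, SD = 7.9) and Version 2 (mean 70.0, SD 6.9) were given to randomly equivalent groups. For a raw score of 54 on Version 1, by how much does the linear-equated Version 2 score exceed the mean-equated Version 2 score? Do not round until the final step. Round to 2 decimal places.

Mean-equated: 54 + (70.0 − 67.4) = 56.60
Linear-equated: (6.9/7.9)(54 − 67.4) + 70.0 = 58.296
Difference = 58.296 − 56.60 = 1.70

1.70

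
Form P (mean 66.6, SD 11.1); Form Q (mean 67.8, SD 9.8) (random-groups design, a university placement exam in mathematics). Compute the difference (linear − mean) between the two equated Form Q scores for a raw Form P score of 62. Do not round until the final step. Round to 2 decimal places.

0.54

Mean-equated: 62 + (67.8 − 66.6) = 63.20
Linear-equated: (9.8/11.1)(62 − 66.6) + 67.8 = 63.739
Difference = 63.739 − 63.20 = 0.54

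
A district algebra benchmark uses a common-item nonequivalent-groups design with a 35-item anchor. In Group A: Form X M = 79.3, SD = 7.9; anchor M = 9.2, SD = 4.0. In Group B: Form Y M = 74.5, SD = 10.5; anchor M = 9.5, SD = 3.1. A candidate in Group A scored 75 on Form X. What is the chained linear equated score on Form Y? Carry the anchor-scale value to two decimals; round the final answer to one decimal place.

Form X → anchor (Group A): v = (4.0/7.9)(75 − 79.3) + 9.2 = 7.02
anchor → Form Y (Group B): y = (10.5/3.1)(7.02 − 9.5) + 74.5 = 66.1

66.1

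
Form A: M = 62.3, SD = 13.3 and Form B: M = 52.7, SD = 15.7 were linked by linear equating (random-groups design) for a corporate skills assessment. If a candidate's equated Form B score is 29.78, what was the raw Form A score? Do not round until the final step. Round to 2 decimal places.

Invert y = (SD_Y/SD_X)(x − M_X) + M_Y:
x = (SD_X/SD_Y)(y − M_Y) + M_X = (13.3/15.7)(29.78 − 52.7) + 62.3
x = 0.847134 × -22.920 + 62.3 = 42.88

42.88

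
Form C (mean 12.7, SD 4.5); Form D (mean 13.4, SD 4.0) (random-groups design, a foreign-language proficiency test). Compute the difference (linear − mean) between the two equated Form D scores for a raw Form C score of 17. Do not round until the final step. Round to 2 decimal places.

-0.48

Mean-equated: 17 + (13.4 − 12.7) = 17.70
Linear-equated: (4.0/4.5)(17 − 12.7) + 13.4 = 17.222
Difference = 17.222 − 17.70 = -0.48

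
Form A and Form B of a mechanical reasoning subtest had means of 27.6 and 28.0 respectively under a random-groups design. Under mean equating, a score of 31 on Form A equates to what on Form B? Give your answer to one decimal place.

31.4

Mean equating: y = x + (M_Y − M_X) = 31 + (28.0 − 27.6) = 31.4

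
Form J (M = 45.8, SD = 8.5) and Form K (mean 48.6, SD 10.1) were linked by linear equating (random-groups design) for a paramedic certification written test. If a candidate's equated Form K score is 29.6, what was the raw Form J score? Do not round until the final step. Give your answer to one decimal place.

Invert y = (SD_Y/SD_X)(x − M_X) + M_Y:
x = (SD_X/SD_Y)(y − M_Y) + M_X = (8.5/10.1)(29.6 − 48.6) + 45.8
x = 0.841584 × -19.000 + 45.8 = 29.8

29.8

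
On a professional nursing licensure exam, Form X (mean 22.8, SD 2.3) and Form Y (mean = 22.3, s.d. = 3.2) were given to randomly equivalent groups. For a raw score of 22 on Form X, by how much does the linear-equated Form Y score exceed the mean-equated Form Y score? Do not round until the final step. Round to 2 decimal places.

Mean-equated: 22 + (22.3 − 22.8) = 21.50
Linear-equated: (3.2/2.3)(22 − 22.8) + 22.3 = 21.187
Difference = 21.187 − 21.50 = -0.31

-0.31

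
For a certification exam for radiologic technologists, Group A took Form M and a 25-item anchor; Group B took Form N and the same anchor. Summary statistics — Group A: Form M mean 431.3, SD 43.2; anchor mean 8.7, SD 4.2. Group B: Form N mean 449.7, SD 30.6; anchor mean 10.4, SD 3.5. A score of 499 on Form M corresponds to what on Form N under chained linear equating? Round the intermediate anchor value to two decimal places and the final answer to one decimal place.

Form M → anchor (Group A): v = (4.2/43.2)(499 − 431.3) + 8.7 = 15.28
anchor → Form N (Group B): y = (30.6/3.5)(15.28 − 10.4) + 449.7 = 492.4

492.4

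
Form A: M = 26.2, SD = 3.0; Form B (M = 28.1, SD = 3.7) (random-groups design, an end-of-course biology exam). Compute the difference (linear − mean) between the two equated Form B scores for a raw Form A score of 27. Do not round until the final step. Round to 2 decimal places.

Mean-equated: 27 + (28.1 − 26.2) = 28.90
Linear-equated: (3.7/3.0)(27 − 26.2) + 28.1 = 29.087
Difference = 29.087 − 28.90 = 0.19

0.19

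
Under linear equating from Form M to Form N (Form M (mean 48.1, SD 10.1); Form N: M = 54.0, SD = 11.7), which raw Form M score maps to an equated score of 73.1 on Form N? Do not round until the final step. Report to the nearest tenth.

64.6

Invert y = (SD_Y/SD_X)(x − M_X) + M_Y:
x = (SD_X/SD_Y)(y − M_Y) + M_X = (10.1/11.7)(73.1 − 54.0) + 48.1
x = 0.863248 × 19.100 + 48.1 = 64.6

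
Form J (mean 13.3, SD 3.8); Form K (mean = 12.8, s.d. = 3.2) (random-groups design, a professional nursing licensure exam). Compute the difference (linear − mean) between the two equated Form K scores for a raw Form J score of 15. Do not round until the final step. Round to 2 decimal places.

Mean-equated: 15 + (12.8 − 13.3) = 14.50
Linear-equated: (3.2/3.8)(15 − 13.3) + 12.8 = 14.232
Difference = 14.232 − 14.50 = -0.27

-0.27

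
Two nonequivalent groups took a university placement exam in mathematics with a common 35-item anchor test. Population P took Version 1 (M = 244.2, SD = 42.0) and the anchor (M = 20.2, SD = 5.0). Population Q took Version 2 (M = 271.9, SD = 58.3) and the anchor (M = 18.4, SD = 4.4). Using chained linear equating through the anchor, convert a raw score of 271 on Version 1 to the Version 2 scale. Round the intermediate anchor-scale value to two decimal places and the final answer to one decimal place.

Version 1 → anchor (Population P): v = (5.0/42.0)(271 − 244.2) + 20.2 = 23.39
anchor → Version 2 (Population Q): y = (58.3/4.4)(23.39 − 18.4) + 271.9 = 338.0

338.0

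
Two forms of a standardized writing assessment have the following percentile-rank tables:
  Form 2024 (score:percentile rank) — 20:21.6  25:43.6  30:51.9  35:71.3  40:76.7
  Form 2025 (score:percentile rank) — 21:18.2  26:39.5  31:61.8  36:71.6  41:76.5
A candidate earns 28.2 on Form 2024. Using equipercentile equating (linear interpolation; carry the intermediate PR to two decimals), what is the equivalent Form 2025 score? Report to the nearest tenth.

PR of 28.2 on Form 2024: 43.6 + (28.2 − 25)/(30 − 25) × (51.9 − 43.6) = 48.91
On Form 2025, PR 48.91 falls between score 26 (PR 39.5) and 31 (PR 61.8).
Interpolate: 26 + (48.91 − 39.5)/(61.8 − 39.5) × (31 − 26) = 28.1

28.1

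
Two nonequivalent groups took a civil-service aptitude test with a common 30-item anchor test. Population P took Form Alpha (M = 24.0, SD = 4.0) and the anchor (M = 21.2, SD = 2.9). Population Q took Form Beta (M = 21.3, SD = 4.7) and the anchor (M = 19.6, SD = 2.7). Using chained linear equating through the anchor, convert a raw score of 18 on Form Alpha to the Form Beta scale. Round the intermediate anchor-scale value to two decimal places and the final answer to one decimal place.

Form Alpha → anchor (Population P): v = (2.9/4.0)(18 − 24.0) + 21.2 = 16.85
anchor → Form Beta (Population Q): y = (4.7/2.7)(16.85 − 19.6) + 21.3 = 16.5

16.5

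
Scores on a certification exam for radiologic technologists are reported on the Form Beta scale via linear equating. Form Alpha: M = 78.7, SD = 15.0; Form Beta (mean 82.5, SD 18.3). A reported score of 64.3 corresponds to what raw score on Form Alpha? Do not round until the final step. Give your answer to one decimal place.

63.8

Invert y = (SD_Y/SD_X)(x − M_X) + M_Y:
x = (SD_X/SD_Y)(y − M_Y) + M_X = (15.0/18.3)(64.3 − 82.5) + 78.7
x = 0.819672 × -18.200 + 78.7 = 63.8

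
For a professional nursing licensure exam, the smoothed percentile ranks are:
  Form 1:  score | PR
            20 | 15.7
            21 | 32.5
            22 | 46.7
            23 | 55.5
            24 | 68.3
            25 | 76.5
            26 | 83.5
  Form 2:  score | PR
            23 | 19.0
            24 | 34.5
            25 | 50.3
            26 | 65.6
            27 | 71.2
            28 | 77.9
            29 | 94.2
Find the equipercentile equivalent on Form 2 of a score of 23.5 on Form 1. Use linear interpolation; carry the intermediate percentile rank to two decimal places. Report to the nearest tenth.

PR of 23.5 on Form 1: 55.5 + (23.5 − 23)/(24 − 23) × (68.3 − 55.5) = 61.90
On Form 2, PR 61.90 falls between score 25 (PR 50.3) and 26 (PR 65.6).
Interpolate: 25 + (61.90 − 50.3)/(65.6 − 50.3) × (26 − 25) = 25.8

25.8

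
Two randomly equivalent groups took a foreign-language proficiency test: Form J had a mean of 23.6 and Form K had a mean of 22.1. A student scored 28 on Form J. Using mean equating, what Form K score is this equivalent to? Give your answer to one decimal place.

Mean equating: y = x + (M_Y − M_X) = 28 + (22.1 − 23.6) = 26.5

26.5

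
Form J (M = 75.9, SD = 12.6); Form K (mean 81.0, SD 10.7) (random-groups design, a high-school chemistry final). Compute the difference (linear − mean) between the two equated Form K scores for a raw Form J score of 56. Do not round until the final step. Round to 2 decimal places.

3.00

Mean-equated: 56 + (81.0 − 75.9) = 61.10
Linear-equated: (10.7/12.6)(56 − 75.9) + 81.0 = 64.101
Difference = 64.101 − 61.10 = 3.00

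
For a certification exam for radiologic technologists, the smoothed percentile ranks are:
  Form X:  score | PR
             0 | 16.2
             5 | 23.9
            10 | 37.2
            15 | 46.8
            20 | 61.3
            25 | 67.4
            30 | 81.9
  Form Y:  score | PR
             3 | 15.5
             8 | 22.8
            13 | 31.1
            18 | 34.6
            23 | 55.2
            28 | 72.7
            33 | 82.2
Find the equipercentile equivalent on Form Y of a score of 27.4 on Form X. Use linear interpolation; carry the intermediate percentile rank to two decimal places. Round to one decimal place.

28.9

PR of 27.4 on Form X: 67.4 + (27.4 − 25)/(30 − 25) × (81.9 − 67.4) = 74.36
On Form Y, PR 74.36 falls between score 28 (PR 72.7) and 33 (PR 82.2).
Interpolate: 28 + (74.36 − 72.7)/(82.2 − 72.7) × (33 − 28) = 28.9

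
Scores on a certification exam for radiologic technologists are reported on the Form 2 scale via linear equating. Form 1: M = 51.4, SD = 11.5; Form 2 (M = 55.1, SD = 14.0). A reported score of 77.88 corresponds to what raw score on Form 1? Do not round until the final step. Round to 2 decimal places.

Invert y = (SD_Y/SD_X)(x − M_X) + M_Y:
x = (SD_X/SD_Y)(y − M_Y) + M_X = (11.5/14.0)(77.88 − 55.1) + 51.4
x = 0.821429 × 22.780 + 51.4 = 70.11

70.11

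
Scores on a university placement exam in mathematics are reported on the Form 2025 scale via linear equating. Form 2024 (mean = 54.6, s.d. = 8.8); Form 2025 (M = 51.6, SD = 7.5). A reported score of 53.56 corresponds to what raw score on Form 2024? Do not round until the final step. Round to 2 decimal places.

56.90

Invert y = (SD_Y/SD_X)(x − M_X) + M_Y:
x = (SD_X/SD_Y)(y − M_Y) + M_X = (8.8/7.5)(53.56 − 51.6) + 54.6
x = 1.173333 × 1.960 + 54.6 = 56.90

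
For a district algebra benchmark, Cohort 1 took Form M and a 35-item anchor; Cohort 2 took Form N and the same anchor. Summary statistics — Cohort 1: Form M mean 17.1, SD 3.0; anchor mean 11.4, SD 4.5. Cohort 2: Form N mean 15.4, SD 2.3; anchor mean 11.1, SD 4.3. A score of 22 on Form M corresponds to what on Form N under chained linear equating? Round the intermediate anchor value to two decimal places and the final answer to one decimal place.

19.5

Form M → anchor (Cohort 1): v = (4.5/3.0)(22 − 17.1) + 11.4 = 18.75
anchor → Form N (Cohort 2): y = (2.3/4.3)(18.75 − 11.1) + 15.4 = 19.5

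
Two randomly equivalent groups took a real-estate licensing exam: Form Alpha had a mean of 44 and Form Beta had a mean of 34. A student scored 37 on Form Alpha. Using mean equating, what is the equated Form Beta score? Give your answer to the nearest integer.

27

Mean equating: y = x + (M_Y − M_X) = 37 + (34 − 44) = 27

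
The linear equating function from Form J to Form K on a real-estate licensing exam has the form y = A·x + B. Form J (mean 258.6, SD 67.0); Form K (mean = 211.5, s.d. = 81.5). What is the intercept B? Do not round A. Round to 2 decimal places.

A = SD_Y / SD_X = 81.5 / 67.0 = 1.216418
B = M_Y − A·M_X = 211.5 − 1.216418 × 258.6 = -103.07

-103.07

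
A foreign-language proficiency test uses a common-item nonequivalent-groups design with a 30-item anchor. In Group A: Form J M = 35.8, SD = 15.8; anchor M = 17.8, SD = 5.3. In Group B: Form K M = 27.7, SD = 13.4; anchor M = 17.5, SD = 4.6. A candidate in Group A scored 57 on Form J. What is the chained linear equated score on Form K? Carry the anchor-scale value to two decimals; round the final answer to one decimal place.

Form J → anchor (Group A): v = (5.3/15.8)(57 − 35.8) + 17.8 = 24.91
anchor → Form K (Group B): y = (13.4/4.6)(24.91 − 17.5) + 27.7 = 49.3

49.3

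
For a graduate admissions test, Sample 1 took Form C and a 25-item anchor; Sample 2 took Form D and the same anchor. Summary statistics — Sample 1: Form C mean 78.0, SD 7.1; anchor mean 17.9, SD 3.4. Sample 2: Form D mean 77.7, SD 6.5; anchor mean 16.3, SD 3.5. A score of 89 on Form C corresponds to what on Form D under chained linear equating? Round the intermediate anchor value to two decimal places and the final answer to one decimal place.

Form C → anchor (Sample 1): v = (3.4/7.1)(89 − 78.0) + 17.9 = 23.17
anchor → Form D (Sample 2): y = (6.5/3.5)(23.17 − 16.3) + 77.7 = 90.5

90.5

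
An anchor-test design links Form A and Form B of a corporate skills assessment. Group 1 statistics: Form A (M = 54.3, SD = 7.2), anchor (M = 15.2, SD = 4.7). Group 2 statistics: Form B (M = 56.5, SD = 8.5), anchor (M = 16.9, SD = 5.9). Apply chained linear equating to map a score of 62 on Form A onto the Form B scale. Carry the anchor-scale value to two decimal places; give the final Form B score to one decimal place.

Form A → anchor (Group 1): v = (4.7/7.2)(62 − 54.3) + 15.2 = 20.23
anchor → Form B (Group 2): y = (8.5/5.9)(20.23 − 16.9) + 56.5 = 61.3

61.3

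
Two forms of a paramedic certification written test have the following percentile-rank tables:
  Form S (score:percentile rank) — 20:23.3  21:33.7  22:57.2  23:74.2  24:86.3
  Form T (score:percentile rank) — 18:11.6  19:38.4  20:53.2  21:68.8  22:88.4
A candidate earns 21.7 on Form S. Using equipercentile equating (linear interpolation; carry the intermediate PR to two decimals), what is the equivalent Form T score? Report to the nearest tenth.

PR of 21.7 on Form S: 33.7 + (21.7 − 21)/(22 − 21) × (57.2 − 33.7) = 50.15
On Form T, PR 50.15 falls between score 19 (PR 38.4) and 20 (PR 53.2).
Interpolate: 19 + (50.15 − 38.4)/(53.2 − 38.4) × (20 − 19) = 19.8

19.8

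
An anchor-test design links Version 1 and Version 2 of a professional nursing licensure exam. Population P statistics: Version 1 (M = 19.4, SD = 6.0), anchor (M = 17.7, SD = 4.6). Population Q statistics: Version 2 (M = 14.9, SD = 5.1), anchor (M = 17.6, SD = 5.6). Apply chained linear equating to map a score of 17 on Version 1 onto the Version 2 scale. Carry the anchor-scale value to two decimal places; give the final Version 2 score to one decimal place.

13.3

Version 1 → anchor (Population P): v = (4.6/6.0)(17 − 19.4) + 17.7 = 15.86
anchor → Version 2 (Population Q): y = (5.1/5.6)(15.86 − 17.6) + 14.9 = 13.3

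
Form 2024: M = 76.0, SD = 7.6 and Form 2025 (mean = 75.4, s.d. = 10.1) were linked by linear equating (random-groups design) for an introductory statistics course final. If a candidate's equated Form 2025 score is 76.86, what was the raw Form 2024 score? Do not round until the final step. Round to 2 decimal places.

77.10

Invert y = (SD_Y/SD_X)(x − M_X) + M_Y:
x = (SD_X/SD_Y)(y − M_Y) + M_X = (7.6/10.1)(76.86 − 75.4) + 76.0
x = 0.752475 × 1.460 + 76.0 = 77.10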